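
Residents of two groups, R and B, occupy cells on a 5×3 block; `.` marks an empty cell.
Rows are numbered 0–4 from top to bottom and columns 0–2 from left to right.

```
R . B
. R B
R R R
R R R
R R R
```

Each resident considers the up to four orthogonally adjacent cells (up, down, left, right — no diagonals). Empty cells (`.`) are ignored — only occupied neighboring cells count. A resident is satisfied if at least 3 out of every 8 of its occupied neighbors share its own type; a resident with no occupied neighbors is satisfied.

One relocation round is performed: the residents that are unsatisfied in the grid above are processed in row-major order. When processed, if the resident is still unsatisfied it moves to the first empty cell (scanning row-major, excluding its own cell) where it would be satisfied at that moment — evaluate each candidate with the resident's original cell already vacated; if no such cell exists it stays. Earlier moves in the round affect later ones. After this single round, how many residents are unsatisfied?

1

Initially unsatisfied (in order): (1,2).
  (1,2): no empty cell satisfies it; stays.
Resulting grid:
R . B
. R B
R R R
R R R
R R R
Unsatisfied now: (1,2).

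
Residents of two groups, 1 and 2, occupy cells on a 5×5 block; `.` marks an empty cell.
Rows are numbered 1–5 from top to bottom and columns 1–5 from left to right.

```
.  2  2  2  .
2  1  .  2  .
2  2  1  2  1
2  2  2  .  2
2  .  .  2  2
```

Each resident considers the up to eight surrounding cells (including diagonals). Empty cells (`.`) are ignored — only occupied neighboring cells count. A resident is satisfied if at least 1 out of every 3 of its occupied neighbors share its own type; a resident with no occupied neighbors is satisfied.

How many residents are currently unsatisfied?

3

(1,2)2 2/3 ✓
(1,3)2 3/4 ✓
(1,4)2 2/2 ✓
(2,1)2 3/4 ✓
(2,2)1 1/6 ✗
(2,4)2 3/5 ✓
(3,1)2 4/5 ✓
(3,2)2 5/7 ✓
(3,3)1 1/6 ✗
(3,4)2 3/5 ✓
(3,5)1 0/3 ✗
(4,1)2 4/4 ✓
(4,2)2 5/6 ✓
(4,3)2 4/5 ✓
(4,5)2 3/4 ✓
(5,1)2 2/2 ✓
(5,4)2 3/3 ✓
(5,5)2 2/2 ✓
Unsatisfied: (2,2), (3,3), (3,5) — 3 in total.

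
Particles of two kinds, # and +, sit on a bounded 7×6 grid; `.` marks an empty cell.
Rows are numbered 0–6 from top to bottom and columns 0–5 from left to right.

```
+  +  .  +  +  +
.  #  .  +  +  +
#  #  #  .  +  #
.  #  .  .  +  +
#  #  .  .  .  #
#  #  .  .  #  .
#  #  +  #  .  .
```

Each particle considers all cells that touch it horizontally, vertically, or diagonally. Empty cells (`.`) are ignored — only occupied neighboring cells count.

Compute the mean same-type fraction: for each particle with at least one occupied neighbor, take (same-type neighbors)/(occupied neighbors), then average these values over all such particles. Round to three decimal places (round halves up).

Row 0: (0,0)+ 1/2 · (0,1)+ 1/2 · (0,3)+ 3/3 · (0,4)+ 5/5 · (0,5)+ 3/3
Row 1: (1,1)# 3/5 · (1,3)+ 4/5 · (1,4)+ 6/7 · (1,5)+ 4/5
Row 2: (2,0)# 3/3 · (2,1)# 4/4 · (2,2)# 3/4 · (2,4)+ 5/6 · (2,5)# 0/5
Row 3: (3,1)# 5/5 · (3,4)+ 2/4 · (3,5)+ 2/4
Row 4: (4,0)# 4/4 · (4,1)# 4/4 · (4,5)# 1/3
Row 5: (5,0)# 5/5 · (5,1)# 5/6 · (5,4)# 2/2
Row 6: (6,0)# 3/3 · (6,1)# 3/4 · (6,2)+ 0/3 · (6,3)# 1/2
Sum over 27 particles: 1/2 + 1/2 + 3/3 + 5/5 + 3/3 + 3/5 + 4/5 + 6/7 + 4/5 + 3/3 + 4/4 + 3/4 + 5/6 + 0/5 + 5/5 + 2/4 + 2/4 + 4/4 + 4/4 + 1/3 + 5/5 + 5/6 + 2/2 + 3/3 + 3/4 + 0/3 + 1/2 = 702/35; mean = 702/35 ÷ 27 = 26/35 = 0.742857… → 0.743.

0.743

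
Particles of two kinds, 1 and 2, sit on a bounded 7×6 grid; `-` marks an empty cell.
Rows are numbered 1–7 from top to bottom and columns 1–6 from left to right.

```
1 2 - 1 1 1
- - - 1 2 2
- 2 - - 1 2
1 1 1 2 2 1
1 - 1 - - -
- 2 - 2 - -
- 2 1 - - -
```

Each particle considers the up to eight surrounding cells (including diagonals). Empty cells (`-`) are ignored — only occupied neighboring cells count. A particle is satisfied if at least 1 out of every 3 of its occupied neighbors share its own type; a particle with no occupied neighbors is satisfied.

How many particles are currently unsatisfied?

(1,1)1 0/1 not
(1,2)2 0/1 not
(1,4)1 2/3 satisfied
(1,5)1 3/5 satisfied
(1,6)1 1/3 satisfied
(2,4)1 3/4 satisfied
(2,5)2 2/7 not
(2,6)2 2/5 satisfied
(3,2)2 0/3 not
(3,5)1 2/7 not
(3,6)2 3/5 satisfied
(4,1)1 2/3 satisfied
(4,2)1 4/5 satisfied
(4,3)1 2/4 satisfied
(4,4)2 1/4 not
(4,5)2 2/4 satisfied
(4,6)1 1/3 satisfied
(5,1)1 2/3 satisfied
(5,3)1 2/5 satisfied
(6,2)2 1/4 not
(6,4)2 0/2 not
(7,2)2 1/2 satisfied
(7,3)1 0/3 not
Unsatisfied: (1,1), (1,2), (2,5), (3,2), (3,5), (4,4), (6,2), (6,4), (7,3) — 9 in total.

9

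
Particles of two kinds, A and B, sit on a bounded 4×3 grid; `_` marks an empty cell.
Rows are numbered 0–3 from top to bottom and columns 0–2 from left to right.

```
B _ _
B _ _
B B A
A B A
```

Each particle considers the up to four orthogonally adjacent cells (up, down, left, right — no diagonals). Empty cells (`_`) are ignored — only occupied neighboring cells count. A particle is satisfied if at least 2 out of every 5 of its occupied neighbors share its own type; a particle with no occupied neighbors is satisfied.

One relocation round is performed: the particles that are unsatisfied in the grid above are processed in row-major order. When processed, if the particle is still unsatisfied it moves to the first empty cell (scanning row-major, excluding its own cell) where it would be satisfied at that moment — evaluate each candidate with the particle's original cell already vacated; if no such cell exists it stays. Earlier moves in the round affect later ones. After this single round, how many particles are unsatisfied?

0

Initially unsatisfied (in order): (3,0), (3,1).
  (3,0) → (0,2).
  (3,1): now satisfied by earlier moves; stays.
Resulting grid:
B _ A
B _ _
B B A
_ B A
All satisfied now.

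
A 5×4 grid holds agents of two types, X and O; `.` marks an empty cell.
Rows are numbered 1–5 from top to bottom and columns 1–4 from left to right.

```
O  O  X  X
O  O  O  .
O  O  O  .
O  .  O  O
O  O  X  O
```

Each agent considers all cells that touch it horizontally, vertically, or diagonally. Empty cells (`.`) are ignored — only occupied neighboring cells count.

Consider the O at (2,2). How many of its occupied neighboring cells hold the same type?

Occupied neighbors of (2,2): (1,1)=O, (1,2)=O, (1,3)=X, (2,1)=O, (2,3)=O, (3,1)=O, (3,2)=O, (3,3)=O.
Same type (O): 7 of 8.

7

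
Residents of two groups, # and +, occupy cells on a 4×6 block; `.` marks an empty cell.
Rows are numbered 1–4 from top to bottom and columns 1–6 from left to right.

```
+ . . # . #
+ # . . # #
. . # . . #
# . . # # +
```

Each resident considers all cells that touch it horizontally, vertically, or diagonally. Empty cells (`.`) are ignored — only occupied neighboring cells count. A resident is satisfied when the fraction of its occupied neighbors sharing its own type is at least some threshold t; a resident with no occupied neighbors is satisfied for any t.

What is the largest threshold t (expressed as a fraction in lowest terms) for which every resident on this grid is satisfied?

Row 1: (1,1)+ 1/2 · (1,4)# 1/1 · (1,6)# 2/2
Row 2: (2,1)+ 1/2 · (2,2)# 1/3 · (2,5)# 4/4 · (2,6)# 3/3
Row 3: (3,3)# 2/2 · (3,6)# 3/4
Row 4: (4,1)# — no occupied neighbors · (4,4)# 2/2 · (4,5)# 2/3 · (4,6)+ 0/2
The smallest same-type fraction is 0/2 at (4,6), which reduces to 0/1. Any threshold above that leaves this resident unsatisfied.

0/1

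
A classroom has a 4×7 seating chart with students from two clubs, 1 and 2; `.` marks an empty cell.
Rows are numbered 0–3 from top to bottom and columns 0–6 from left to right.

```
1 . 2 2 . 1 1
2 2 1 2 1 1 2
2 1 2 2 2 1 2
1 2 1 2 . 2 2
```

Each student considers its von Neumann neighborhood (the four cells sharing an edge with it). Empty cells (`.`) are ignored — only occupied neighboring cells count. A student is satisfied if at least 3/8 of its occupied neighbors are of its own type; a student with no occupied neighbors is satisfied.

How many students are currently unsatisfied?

(0,0)1 0/1 not
(0,2)2 1/2 satisfied
(0,3)2 2/2 satisfied
(0,5)1 2/2 satisfied
(0,6)1 1/2 satisfied
(1,0)2 2/3 satisfied
(1,1)2 1/3 not
(1,2)1 0/4 not
(1,3)2 2/4 satisfied
(1,4)1 1/3 not
(1,5)1 3/4 satisfied
(1,6)2 1/3 not
(2,0)2 1/3 not
(2,1)1 0/4 not
(2,2)2 1/4 not
(2,3)2 4/4 satisfied
(2,4)2 1/3 not
(2,5)1 1/4 not
(2,6)2 2/3 satisfied
(3,0)1 0/2 not
(3,1)2 0/3 not
(3,2)1 0/3 not
(3,3)2 1/2 satisfied
(3,5)2 1/2 satisfied
(3,6)2 2/2 satisfied
Unsatisfied: (0,0), (1,1), (1,2), (1,4), (1,6), (2,0), (2,1), (2,2), (2,4), (2,5), (3,0), (3,1), (3,2) — 13 in total.

13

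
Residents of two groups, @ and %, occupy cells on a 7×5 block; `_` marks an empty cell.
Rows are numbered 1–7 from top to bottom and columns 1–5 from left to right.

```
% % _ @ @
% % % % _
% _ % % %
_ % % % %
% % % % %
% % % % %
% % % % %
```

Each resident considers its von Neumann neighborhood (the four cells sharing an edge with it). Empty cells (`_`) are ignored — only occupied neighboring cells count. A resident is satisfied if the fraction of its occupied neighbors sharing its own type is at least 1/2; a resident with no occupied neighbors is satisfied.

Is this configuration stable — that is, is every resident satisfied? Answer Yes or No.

Row 1: (1,1)% 2/2 ok · (1,2)% 2/2 ok · (1,4)@ 1/2 ok · (1,5)@ 1/1 ok
Row 2: (2,1)% 3/3 ok · (2,2)% 3/3 ok · (2,3)% 3/3 ok · (2,4)% 2/3 ok
Row 3: (3,1)% 1/1 ok · (3,3)% 3/3 ok · (3,4)% 4/4 ok · (3,5)% 2/2 ok
Row 4: (4,2)% 2/2 ok · (4,3)% 4/4 ok · (4,4)% 4/4 ok · (4,5)% 3/3 ok
Row 5: (5,1)% 2/2 ok · (5,2)% 4/4 ok · (5,3)% 4/4 ok · (5,4)% 4/4 ok · (5,5)% 3/3 ok
Row 6: (6,1)% 3/3 ok · (6,2)% 4/4 ok · (6,3)% 4/4 ok · (6,4)% 4/4 ok · (6,5)% 3/3 ok
Row 7: (7,1)% 2/2 ok · (7,2)% 3/3 ok · (7,3)% 3/3 ok · (7,4)% 3/3 ok · (7,5)% 2/2 ok
All meet the threshold, so the configuration is stable.

Yes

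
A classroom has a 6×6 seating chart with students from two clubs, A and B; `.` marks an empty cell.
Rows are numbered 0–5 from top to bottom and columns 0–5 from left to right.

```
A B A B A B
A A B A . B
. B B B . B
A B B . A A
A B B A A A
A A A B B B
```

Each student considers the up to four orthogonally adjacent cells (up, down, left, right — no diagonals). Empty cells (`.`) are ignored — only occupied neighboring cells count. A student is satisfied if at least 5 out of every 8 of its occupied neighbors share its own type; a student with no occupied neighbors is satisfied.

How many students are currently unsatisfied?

Row 0: (0,0)A 1/2 ✗ · (0,1)B 0/3 ✗ · (0,2)A 0/3 ✗ · (0,3)B 0/3 ✗ · (0,4)A 0/2 ✗ · (0,5)B 1/2 ✗
Row 1: (1,0)A 2/2 ✓ · (1,1)A 1/4 ✗ · (1,2)B 1/4 ✗ · (1,3)A 0/3 ✗ · (1,5)B 2/2 ✓
Row 2: (2,1)B 2/3 ✓ · (2,2)B 4/4 ✓ · (2,3)B 1/2 ✗ · (2,5)B 1/2 ✗
Row 3: (3,0)A 1/2 ✗ · (3,1)B 3/4 ✓ · (3,2)B 3/3 ✓ · (3,4)A 2/2 ✓ · (3,5)A 2/3 ✓
Row 4: (4,0)A 2/3 ✓ · (4,1)B 2/4 ✗ · (4,2)B 2/4 ✗ · (4,3)A 1/3 ✗ · (4,4)A 3/4 ✓ · (4,5)A 2/3 ✓
Row 5: (5,0)A 2/2 ✓ · (5,1)A 2/3 ✓ · (5,2)A 1/3 ✗ · (5,3)B 1/3 ✗ · (5,4)B 2/3 ✓ · (5,5)B 1/2 ✗
Unsatisfied: (0,0), (0,1), (0,2), (0,3), (0,4), (0,5), (1,1), (1,2), (1,3), (2,3), (2,5), (3,0), (4,1), (4,2), (4,3), (5,2), (5,3), (5,5) — 18 in total.

18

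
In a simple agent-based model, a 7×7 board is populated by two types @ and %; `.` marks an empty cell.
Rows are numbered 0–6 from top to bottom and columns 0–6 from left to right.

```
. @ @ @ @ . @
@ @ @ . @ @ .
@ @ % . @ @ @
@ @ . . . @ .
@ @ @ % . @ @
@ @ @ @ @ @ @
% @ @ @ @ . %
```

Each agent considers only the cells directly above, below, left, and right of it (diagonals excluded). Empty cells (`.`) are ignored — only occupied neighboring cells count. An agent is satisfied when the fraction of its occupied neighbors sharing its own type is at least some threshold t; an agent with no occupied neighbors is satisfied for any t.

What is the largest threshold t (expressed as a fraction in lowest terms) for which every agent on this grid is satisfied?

0/1

(0,1)@ 2/2
(0,2)@ 3/3
(0,3)@ 2/2
(0,4)@ 2/2
(0,6)@ — no occupied neighbors
(1,0)@ 2/2
(1,1)@ 4/4
(1,2)@ 2/3
(1,4)@ 3/3
(1,5)@ 2/2
(2,0)@ 3/3
(2,1)@ 3/4
(2,2)% 0/2
(2,4)@ 2/2
(2,5)@ 4/4
(2,6)@ 1/1
(3,0)@ 3/3
(3,1)@ 3/3
(3,5)@ 2/2
(4,0)@ 3/3
(4,1)@ 4/4
(4,2)@ 2/3
(4,3)% 0/2
(4,5)@ 3/3
(4,6)@ 2/2
(5,0)@ 2/3
(5,1)@ 4/4
(5,2)@ 4/4
(5,3)@ 3/4
(5,4)@ 3/3
(5,5)@ 3/3
(5,6)@ 2/3
(6,0)% 0/2
(6,1)@ 2/3
(6,2)@ 3/3
(6,3)@ 3/3
(6,4)@ 2/2
(6,6)% 0/1
The smallest same-type fraction is 0/2 at (2,2), which reduces to 0/1. Any threshold above that leaves this agent unsatisfied.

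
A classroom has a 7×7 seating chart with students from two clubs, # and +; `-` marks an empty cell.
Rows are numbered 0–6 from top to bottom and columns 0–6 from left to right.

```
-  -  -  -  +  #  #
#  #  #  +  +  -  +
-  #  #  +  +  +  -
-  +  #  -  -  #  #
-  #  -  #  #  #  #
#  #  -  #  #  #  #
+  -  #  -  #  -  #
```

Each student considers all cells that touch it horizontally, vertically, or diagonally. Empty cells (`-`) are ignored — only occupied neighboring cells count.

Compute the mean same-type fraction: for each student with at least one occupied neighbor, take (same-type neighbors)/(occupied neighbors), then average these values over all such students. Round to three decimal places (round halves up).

Row 0: (0,4)+ 2/3 · (0,5)# 1/4 · (0,6)# 1/2
Row 1: (1,0)# 2/2 · (1,1)# 4/4 · (1,2)# 3/5 · (1,3)+ 4/6 · (1,4)+ 5/6 · (1,6)+ 1/3
Row 2: (2,1)# 5/6 · (2,2)# 4/7 · (2,3)+ 3/6 · (2,4)+ 4/5 · (2,5)+ 3/5
Row 3: (3,1)+ 0/4 · (3,2)# 4/6 · (3,5)# 4/6 · (3,6)# 3/4
Row 4: (4,1)# 3/4 · (4,3)# 4/4 · (4,4)# 6/6 · (4,5)# 7/7 · (4,6)# 5/5
Row 5: (5,0)# 2/3 · (5,1)# 3/4 · (5,3)# 5/5 · (5,4)# 6/6 · (5,5)# 7/7 · (5,6)# 4/4
Row 6: (6,0)+ 0/2 · (6,2)# 2/2 · (6,4)# 3/3 · (6,6)# 2/2
Sum over 33 students: 2/3 + 1/4 + 1/2 + 2/2 + 4/4 + 3/5 + 4/6 + 5/6 + 1/3 + 5/6 + 4/7 + 3/6 + 4/5 + 3/5 + 0/4 + 4/6 + 4/6 + 3/4 + 3/4 + 4/4 + 6/6 + 7/7 + 5/5 + 2/3 + 3/4 + 5/5 + 6/6 + 7/7 + 4/4 + 0/2 + 2/2 + 3/3 + 2/2 = 1025/42; mean = 1025/42 ÷ 33 = 1025/1386 = 0.739538… → 0.740.

0.740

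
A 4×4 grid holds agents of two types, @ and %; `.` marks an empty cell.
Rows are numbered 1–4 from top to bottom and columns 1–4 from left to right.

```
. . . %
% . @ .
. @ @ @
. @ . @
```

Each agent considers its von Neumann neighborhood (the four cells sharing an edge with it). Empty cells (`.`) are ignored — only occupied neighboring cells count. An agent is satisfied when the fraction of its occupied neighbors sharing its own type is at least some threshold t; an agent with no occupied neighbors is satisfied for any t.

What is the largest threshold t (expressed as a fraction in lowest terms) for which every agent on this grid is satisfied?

Row 1: (1,4)% — no occupied neighbors
Row 2: (2,1)% — no occupied neighbors · (2,3)@ 1/1
Row 3: (3,2)@ 2/2 · (3,3)@ 3/3 · (3,4)@ 2/2
Row 4: (4,2)@ 1/1 · (4,4)@ 1/1
The smallest same-type fraction is 1/1 at (2,3), which reduces to 1/1. Any threshold above that leaves this agent unsatisfied.

1/1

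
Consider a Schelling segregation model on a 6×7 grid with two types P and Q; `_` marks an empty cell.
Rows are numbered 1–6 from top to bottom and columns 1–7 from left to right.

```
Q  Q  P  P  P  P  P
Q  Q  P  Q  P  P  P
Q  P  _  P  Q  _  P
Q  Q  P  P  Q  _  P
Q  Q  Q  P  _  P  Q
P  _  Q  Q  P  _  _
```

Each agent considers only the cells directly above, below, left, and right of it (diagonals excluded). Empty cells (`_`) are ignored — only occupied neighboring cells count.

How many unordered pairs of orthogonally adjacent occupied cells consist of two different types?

Scan each occupied cell's neighbors to the right and below so each pair is counted once.
Row 1: Q(1,1)–Q(1,2)= Q(1,1)–Q(2,1)= Q(1,2)–P(1,3)≠ Q(1,2)–Q(2,2)= P(1,3)–P(1,4)= P(1,3)–P(2,3)= P(1,4)–P(1,5)= P(1,4)–Q(2,4)≠ P(1,5)–P(1,6)= P(1,5)–P(2,5)= P(1,6)–P(1,7)= P(1,6)–P(2,6)= P(1,7)–P(2,7)=  → 2/13 unlike.
Row 2: Q(2,1)–Q(2,2)= Q(2,1)–Q(3,1)= Q(2,2)–P(2,3)≠ Q(2,2)–P(3,2)≠ P(2,3)–Q(2,4)≠ Q(2,4)–P(2,5)≠ Q(2,4)–P(3,4)≠ P(2,5)–P(2,6)= P(2,5)–Q(3,5)≠ P(2,6)–P(2,7)= P(2,7)–P(3,7)=  → 6/11 unlike.
Row 3: Q(3,1)–P(3,2)≠ Q(3,1)–Q(4,1)= P(3,2)–Q(4,2)≠ P(3,4)–Q(3,5)≠ P(3,4)–P(4,4)= Q(3,5)–Q(4,5)= P(3,7)–P(4,7)=  → 3/7 unlike.
Row 4: Q(4,1)–Q(4,2)= Q(4,1)–Q(5,1)= Q(4,2)–P(4,3)≠ Q(4,2)–Q(5,2)= P(4,3)–P(4,4)= P(4,3)–Q(5,3)≠ P(4,4)–Q(4,5)≠ P(4,4)–P(5,4)= P(4,7)–Q(5,7)≠  → 4/9 unlike.
Row 5: Q(5,1)–Q(5,2)= Q(5,1)–P(6,1)≠ Q(5,2)–Q(5,3)= Q(5,3)–P(5,4)≠ Q(5,3)–Q(6,3)= P(5,4)–Q(6,4)≠ P(5,6)–Q(5,7)≠  → 4/7 unlike.
Row 6: Q(6,3)–Q(6,4)= Q(6,4)–P(6,5)≠  → 1/2 unlike.
Total adjacent occupied pairs: 49; unlike-type pairs: 20.

20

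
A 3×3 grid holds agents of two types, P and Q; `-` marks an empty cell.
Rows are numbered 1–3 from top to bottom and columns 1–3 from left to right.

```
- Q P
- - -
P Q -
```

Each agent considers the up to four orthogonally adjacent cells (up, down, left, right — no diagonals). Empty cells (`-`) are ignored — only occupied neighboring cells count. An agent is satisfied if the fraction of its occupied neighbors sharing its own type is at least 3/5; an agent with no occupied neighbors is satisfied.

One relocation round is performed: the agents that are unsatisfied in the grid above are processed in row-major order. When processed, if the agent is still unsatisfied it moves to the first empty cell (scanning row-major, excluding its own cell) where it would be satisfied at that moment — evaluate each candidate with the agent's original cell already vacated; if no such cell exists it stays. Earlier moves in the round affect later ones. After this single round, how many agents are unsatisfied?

Initially unsatisfied (in order): (1,2), (1,3), (3,1), (3,2).
  (1,2) → (1,1).
  (1,3): now satisfied by earlier moves; stays.
  (3,1) → (2,3).
  (3,2): now satisfied by earlier moves; stays.
Resulting grid:
Q - P
- - P
- Q -
All satisfied now.

0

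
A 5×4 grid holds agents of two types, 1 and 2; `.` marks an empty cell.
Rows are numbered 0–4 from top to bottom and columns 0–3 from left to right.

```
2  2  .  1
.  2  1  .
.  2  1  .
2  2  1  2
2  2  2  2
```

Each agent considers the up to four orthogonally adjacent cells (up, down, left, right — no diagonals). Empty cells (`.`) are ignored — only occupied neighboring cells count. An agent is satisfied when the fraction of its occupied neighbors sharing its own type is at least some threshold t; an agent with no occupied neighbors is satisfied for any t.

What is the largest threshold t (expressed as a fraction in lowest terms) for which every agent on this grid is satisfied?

(0,0)2 1/1
(0,1)2 2/2
(0,3)1 — no occupied neighbors
(1,1)2 2/3
(1,2)1 1/2
(2,1)2 2/3
(2,2)1 2/3
(3,0)2 2/2
(3,1)2 3/4
(3,2)1 1/4
(3,3)2 1/2
(4,0)2 2/2
(4,1)2 3/3
(4,2)2 2/3
(4,3)2 2/2
The smallest same-type fraction is 1/4 at (3,2), which reduces to 1/4. Any threshold above that leaves this agent unsatisfied.

1/4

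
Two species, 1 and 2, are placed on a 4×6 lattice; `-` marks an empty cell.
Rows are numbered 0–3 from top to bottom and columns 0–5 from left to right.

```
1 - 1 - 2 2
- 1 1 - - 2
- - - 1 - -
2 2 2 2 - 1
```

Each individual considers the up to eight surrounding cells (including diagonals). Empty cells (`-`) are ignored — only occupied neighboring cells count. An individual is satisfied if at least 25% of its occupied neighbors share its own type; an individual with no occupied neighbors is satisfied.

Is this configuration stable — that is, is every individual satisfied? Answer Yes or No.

Row 0: (0,0)1 1/1 satisfied · (0,2)1 2/2 satisfied · (0,4)2 2/2 satisfied · (0,5)2 2/2 satisfied
Row 1: (1,1)1 3/3 satisfied · (1,2)1 3/3 satisfied · (1,5)2 2/2 satisfied
Row 2: (2,3)1 1/3 satisfied
Row 3: (3,0)2 1/1 satisfied · (3,1)2 2/2 satisfied · (3,2)2 2/3 satisfied · (3,3)2 1/2 satisfied · (3,5)1 0/0 satisfied
All meet the threshold, so the configuration is stable.

Yes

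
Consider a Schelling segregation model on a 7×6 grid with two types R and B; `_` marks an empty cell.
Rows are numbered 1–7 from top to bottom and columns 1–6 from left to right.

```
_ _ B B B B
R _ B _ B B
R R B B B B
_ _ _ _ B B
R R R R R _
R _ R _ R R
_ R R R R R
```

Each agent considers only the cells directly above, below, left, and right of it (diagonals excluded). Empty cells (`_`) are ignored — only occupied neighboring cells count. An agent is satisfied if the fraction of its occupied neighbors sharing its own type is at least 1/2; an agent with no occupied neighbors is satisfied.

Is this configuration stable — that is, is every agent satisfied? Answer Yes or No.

(1,3)B 2/2 satisfied
(1,4)B 2/2 satisfied
(1,5)B 3/3 satisfied
(1,6)B 2/2 satisfied
(2,1)R 1/1 satisfied
(2,3)B 2/2 satisfied
(2,5)B 3/3 satisfied
(2,6)B 3/3 satisfied
(3,1)R 2/2 satisfied
(3,2)R 1/2 satisfied
(3,3)B 2/3 satisfied
(3,4)B 2/2 satisfied
(3,5)B 4/4 satisfied
(3,6)B 3/3 satisfied
(4,5)B 2/3 satisfied
(4,6)B 2/2 satisfied
(5,1)R 2/2 satisfied
(5,2)R 2/2 satisfied
(5,3)R 3/3 satisfied
(5,4)R 2/2 satisfied
(5,5)R 2/3 satisfied
(6,1)R 1/1 satisfied
(6,3)R 2/2 satisfied
(6,5)R 3/3 satisfied
(6,6)R 2/2 satisfied
(7,2)R 1/1 satisfied
(7,3)R 3/3 satisfied
(7,4)R 2/2 satisfied
(7,5)R 3/3 satisfied
(7,6)R 2/2 satisfied
All meet the threshold, so the configuration is stable.

Yes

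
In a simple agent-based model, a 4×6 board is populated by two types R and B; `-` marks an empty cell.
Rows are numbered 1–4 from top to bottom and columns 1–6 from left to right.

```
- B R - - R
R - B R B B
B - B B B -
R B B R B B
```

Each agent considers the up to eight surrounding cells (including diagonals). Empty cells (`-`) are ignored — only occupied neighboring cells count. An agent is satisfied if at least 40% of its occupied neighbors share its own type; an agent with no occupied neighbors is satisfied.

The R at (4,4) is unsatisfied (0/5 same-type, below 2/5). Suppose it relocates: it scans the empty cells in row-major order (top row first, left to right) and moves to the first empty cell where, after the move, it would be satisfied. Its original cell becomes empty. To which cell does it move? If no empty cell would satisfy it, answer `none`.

(1,1)

Vacating (4,4). Empty cells in order:
  (1,1): 1/2 same-type → satisfied — stop here.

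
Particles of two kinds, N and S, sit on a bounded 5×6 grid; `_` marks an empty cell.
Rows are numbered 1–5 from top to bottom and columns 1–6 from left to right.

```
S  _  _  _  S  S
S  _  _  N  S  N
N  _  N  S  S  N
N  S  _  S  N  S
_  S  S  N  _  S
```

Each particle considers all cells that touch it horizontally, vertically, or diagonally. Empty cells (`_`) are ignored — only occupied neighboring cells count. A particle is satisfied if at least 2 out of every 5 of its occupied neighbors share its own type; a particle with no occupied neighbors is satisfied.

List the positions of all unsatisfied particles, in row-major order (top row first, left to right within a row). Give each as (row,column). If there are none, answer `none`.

Row 1: (1,1)S 1/1 satisfied · (1,5)S 2/4 satisfied · (1,6)S 2/3 satisfied
Row 2: (2,1)S 1/2 satisfied · (2,4)N 1/5 not · (2,5)S 4/7 satisfied · (2,6)N 1/5 not
Row 3: (3,1)N 1/3 not · (3,3)N 1/4 not · (3,4)S 3/6 satisfied · (3,5)S 4/8 satisfied · (3,6)N 2/5 satisfied
Row 4: (4,1)N 1/3 not · (4,2)S 2/5 satisfied · (4,4)S 3/6 satisfied · (4,5)N 2/7 not · (4,6)S 2/4 satisfied
Row 5: (5,2)S 2/3 satisfied · (5,3)S 3/4 satisfied · (5,4)N 1/3 not · (5,6)S 1/2 satisfied

(2,4), (2,6), (3,1), (3,3), (4,1), (4,5), (5,4)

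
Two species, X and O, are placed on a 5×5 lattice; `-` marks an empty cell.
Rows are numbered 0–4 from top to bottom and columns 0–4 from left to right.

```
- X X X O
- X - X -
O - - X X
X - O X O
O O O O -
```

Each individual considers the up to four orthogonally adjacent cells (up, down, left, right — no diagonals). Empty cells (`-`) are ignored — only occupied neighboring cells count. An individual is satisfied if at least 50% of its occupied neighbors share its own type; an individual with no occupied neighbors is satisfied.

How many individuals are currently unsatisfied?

Row 0: (0,1)X 2/2 satisfied · (0,2)X 2/2 satisfied · (0,3)X 2/3 satisfied · (0,4)O 0/1 not
Row 1: (1,1)X 1/1 satisfied · (1,3)X 2/2 satisfied
Row 2: (2,0)O 0/1 not · (2,3)X 3/3 satisfied · (2,4)X 1/2 satisfied
Row 3: (3,0)X 0/2 not · (3,2)O 1/2 satisfied · (3,3)X 1/4 not · (3,4)O 0/2 not
Row 4: (4,0)O 1/2 satisfied · (4,1)O 2/2 satisfied · (4,2)O 3/3 satisfied · (4,3)O 1/2 satisfied
Unsatisfied: (0,4), (2,0), (3,0), (3,3), (3,4) — 5 in total.

5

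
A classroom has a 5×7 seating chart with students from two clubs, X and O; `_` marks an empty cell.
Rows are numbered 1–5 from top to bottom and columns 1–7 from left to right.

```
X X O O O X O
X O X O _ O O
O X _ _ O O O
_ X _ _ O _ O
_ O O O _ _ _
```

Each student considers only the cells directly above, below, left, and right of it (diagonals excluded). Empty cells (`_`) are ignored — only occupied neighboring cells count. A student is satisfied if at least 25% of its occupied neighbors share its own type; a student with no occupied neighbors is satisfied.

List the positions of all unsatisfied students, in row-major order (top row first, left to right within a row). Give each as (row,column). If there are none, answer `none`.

Row 1: (1,1)X 2/2 ✓ · (1,2)X 1/3 ✓ · (1,3)O 1/3 ✓ · (1,4)O 3/3 ✓ · (1,5)O 1/2 ✓ · (1,6)X 0/3 ✗ · (1,7)O 1/2 ✓
Row 2: (2,1)X 1/3 ✓ · (2,2)O 0/4 ✗ · (2,3)X 0/3 ✗ · (2,4)O 1/2 ✓ · (2,6)O 2/3 ✓ · (2,7)O 3/3 ✓
Row 3: (3,1)O 0/2 ✗ · (3,2)X 1/3 ✓ · (3,5)O 2/2 ✓ · (3,6)O 3/3 ✓ · (3,7)O 3/3 ✓
Row 4: (4,2)X 1/2 ✓ · (4,5)O 1/1 ✓ · (4,7)O 1/1 ✓
Row 5: (5,2)O 1/2 ✓ · (5,3)O 2/2 ✓ · (5,4)O 1/1 ✓

(1,6), (2,2), (2,3), (3,1)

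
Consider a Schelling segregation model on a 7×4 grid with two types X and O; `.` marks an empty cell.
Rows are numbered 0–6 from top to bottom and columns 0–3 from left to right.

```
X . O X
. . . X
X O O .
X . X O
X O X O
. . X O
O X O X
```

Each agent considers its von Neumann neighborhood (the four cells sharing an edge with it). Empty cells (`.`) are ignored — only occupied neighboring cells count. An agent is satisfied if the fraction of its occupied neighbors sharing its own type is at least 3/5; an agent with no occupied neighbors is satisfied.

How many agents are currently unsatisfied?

16

(0,0)X 0/0 satisfied
(0,2)O 0/1 not
(0,3)X 1/2 not
(1,3)X 1/1 satisfied
(2,0)X 1/2 not
(2,1)O 1/2 not
(2,2)O 1/2 not
(3,0)X 2/2 satisfied
(3,2)X 1/3 not
(3,3)O 1/2 not
(4,0)X 1/2 not
(4,1)O 0/2 not
(4,2)X 2/4 not
(4,3)O 2/3 satisfied
(5,2)X 1/3 not
(5,3)O 1/3 not
(6,0)O 0/1 not
(6,1)X 0/2 not
(6,2)O 0/3 not
(6,3)X 0/2 not
Unsatisfied: (0,2), (0,3), (2,0), (2,1), (2,2), (3,2), (3,3), (4,0), (4,1), (4,2), (5,2), (5,3), (6,0), (6,1), (6,2), (6,3) — 16 in total.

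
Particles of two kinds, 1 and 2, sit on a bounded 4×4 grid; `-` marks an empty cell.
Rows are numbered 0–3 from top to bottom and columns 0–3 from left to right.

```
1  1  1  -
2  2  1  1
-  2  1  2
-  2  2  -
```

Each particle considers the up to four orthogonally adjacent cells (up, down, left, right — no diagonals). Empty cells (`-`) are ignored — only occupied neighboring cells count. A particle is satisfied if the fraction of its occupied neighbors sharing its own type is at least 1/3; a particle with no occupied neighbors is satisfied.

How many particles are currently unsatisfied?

2

(0,0)1 1/2 satisfied
(0,1)1 2/3 satisfied
(0,2)1 2/2 satisfied
(1,0)2 1/2 satisfied
(1,1)2 2/4 satisfied
(1,2)1 3/4 satisfied
(1,3)1 1/2 satisfied
(2,1)2 2/3 satisfied
(2,2)1 1/4 not
(2,3)2 0/2 not
(3,1)2 2/2 satisfied
(3,2)2 1/2 satisfied
Unsatisfied: (2,2), (2,3) — 2 in total.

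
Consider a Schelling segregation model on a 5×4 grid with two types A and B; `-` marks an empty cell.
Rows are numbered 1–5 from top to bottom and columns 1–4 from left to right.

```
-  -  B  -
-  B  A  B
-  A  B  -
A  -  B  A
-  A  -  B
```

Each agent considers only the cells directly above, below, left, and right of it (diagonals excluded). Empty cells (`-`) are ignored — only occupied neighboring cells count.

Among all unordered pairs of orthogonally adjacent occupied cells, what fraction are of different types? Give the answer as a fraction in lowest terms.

8/9

Scan each occupied cell's neighbors to the right and below so each pair is counted once.
Row 1: B(1,3)–A(2,3)≠  → 1/1 unlike.
Row 2: B(2,2)–A(2,3)≠ B(2,2)–A(3,2)≠ A(2,3)–B(2,4)≠ A(2,3)–B(3,3)≠  → 4/4 unlike.
Row 3: A(3,2)–B(3,3)≠ B(3,3)–B(4,3)=  → 1/2 unlike.
Row 4: B(4,3)–A(4,4)≠ A(4,4)–B(5,4)≠  → 2/2 unlike.
Total adjacent occupied pairs: 9; unlike-type pairs: 8.
8/9 is already in lowest terms.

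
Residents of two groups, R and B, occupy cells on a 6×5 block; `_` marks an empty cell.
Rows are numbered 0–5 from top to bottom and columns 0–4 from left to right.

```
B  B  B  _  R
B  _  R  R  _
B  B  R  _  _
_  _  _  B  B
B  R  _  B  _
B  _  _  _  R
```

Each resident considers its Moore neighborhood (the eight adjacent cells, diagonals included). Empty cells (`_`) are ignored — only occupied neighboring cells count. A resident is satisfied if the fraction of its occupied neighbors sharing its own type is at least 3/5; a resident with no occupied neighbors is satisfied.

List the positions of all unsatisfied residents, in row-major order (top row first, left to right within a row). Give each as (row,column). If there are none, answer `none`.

Row 0: (0,0)B 2/2 satisfied · (0,1)B 3/4 satisfied · (0,2)B 1/3 not · (0,4)R 1/1 satisfied
Row 1: (1,0)B 4/4 satisfied · (1,2)R 2/5 not · (1,3)R 3/4 satisfied
Row 2: (2,0)B 2/2 satisfied · (2,1)B 2/4 not · (2,2)R 2/4 not
Row 3: (3,3)B 2/3 satisfied · (3,4)B 2/2 satisfied
Row 4: (4,0)B 1/2 not · (4,1)R 0/2 not · (4,3)B 2/3 satisfied
Row 5: (5,0)B 1/2 not · (5,4)R 0/1 not

(0,2), (1,2), (2,1), (2,2), (4,0), (4,1), (5,0), (5,4)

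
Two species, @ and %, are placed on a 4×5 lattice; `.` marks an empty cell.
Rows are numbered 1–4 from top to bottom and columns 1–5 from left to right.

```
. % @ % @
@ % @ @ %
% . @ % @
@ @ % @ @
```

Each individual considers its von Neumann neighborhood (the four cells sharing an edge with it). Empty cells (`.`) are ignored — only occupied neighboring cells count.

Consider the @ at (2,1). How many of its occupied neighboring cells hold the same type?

0

Occupied neighbors of (2,1): (3,1)=%, (2,2)=%.
Same type (@): 0 of 2.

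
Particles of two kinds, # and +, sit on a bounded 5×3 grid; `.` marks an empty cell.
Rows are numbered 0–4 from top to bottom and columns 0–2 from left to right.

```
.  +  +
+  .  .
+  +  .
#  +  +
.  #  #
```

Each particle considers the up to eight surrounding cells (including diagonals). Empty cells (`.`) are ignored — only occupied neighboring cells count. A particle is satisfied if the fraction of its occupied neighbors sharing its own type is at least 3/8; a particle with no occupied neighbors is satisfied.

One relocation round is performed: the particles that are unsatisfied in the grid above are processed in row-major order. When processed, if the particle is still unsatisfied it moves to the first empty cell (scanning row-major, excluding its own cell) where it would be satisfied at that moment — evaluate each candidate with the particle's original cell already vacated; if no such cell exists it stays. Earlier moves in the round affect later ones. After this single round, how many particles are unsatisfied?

Initially unsatisfied (in order): (3,0), (4,2).
  (3,0) → (4,0).
  (4,2) → (3,0).
Resulting grid:
. + +
+ . .
+ + .
# + +
# # .
All satisfied now.

0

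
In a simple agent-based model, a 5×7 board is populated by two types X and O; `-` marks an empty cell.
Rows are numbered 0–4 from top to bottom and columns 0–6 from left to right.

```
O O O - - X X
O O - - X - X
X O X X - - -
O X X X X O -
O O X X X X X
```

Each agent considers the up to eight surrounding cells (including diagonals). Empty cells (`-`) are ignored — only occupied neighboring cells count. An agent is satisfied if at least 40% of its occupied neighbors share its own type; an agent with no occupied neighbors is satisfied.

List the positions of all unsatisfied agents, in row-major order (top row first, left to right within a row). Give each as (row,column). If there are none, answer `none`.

(0,0)O 3/3 ✓
(0,1)O 4/4 ✓
(0,2)O 2/2 ✓
(0,5)X 3/3 ✓
(0,6)X 2/2 ✓
(1,0)O 4/5 ✓
(1,1)O 5/7 ✓
(1,4)X 2/2 ✓
(1,6)X 2/2 ✓
(2,0)X 1/5 ✗
(2,1)O 3/7 ✓
(2,2)X 4/6 ✓
(2,3)X 5/5 ✓
(3,0)O 3/5 ✓
(3,1)X 4/8 ✓
(3,2)X 6/8 ✓
(3,3)X 7/7 ✓
(3,4)X 5/6 ✓
(3,5)O 0/4 ✗
(4,0)O 2/3 ✓
(4,1)O 2/5 ✓
(4,2)X 4/5 ✓
(4,3)X 5/5 ✓
(4,4)X 4/5 ✓
(4,5)X 3/4 ✓
(4,6)X 1/2 ✓

(2,0), (3,5)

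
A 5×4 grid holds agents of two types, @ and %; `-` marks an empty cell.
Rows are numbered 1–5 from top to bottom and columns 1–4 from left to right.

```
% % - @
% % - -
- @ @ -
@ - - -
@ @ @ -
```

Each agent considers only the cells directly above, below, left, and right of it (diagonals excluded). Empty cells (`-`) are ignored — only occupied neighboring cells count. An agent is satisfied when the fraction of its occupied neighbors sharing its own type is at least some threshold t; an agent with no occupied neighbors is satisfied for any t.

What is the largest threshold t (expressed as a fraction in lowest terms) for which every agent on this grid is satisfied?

Row 1: (1,1)% 2/2 · (1,2)% 2/2 · (1,4)@ — no occupied neighbors
Row 2: (2,1)% 2/2 · (2,2)% 2/3
Row 3: (3,2)@ 1/2 · (3,3)@ 1/1
Row 4: (4,1)@ 1/1
Row 5: (5,1)@ 2/2 · (5,2)@ 2/2 · (5,3)@ 1/1
The smallest same-type fraction is 1/2 at (3,2), which reduces to 1/2. Any threshold above that leaves this agent unsatisfied.

1/2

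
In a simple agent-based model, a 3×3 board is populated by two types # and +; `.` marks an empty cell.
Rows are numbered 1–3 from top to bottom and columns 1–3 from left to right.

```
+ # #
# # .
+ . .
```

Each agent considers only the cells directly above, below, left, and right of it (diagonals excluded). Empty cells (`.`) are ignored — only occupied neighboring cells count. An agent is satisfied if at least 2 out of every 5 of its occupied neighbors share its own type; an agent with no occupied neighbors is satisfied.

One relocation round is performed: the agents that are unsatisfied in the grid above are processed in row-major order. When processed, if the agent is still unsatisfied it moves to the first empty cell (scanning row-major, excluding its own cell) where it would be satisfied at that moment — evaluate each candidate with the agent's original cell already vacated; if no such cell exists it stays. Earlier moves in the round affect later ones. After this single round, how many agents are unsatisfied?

0

Initially unsatisfied (in order): (1,1), (2,1), (3,1).
  (1,1) → (3,2).
  (2,1): now satisfied by earlier moves; stays.
  (3,1): now satisfied by earlier moves; stays.
Resulting grid:
. # #
# # .
+ + .
All satisfied now.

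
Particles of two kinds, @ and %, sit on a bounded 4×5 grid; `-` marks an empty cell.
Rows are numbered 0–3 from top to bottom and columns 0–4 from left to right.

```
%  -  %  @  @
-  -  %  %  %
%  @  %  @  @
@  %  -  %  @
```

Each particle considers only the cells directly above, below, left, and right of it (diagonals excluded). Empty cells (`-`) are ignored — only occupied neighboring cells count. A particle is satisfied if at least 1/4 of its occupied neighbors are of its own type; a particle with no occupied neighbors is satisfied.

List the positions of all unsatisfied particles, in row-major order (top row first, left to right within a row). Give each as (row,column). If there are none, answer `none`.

(0,0)% 0/0 ✓
(0,2)% 1/2 ✓
(0,3)@ 1/3 ✓
(0,4)@ 1/2 ✓
(1,2)% 3/3 ✓
(1,3)% 2/4 ✓
(1,4)% 1/3 ✓
(2,0)% 0/2 ✗
(2,1)@ 0/3 ✗
(2,2)% 1/3 ✓
(2,3)@ 1/4 ✓
(2,4)@ 2/3 ✓
(3,0)@ 0/2 ✗
(3,1)% 0/2 ✗
(3,3)% 0/2 ✗
(3,4)@ 1/2 ✓

(2,0), (2,1), (3,0), (3,1), (3,3)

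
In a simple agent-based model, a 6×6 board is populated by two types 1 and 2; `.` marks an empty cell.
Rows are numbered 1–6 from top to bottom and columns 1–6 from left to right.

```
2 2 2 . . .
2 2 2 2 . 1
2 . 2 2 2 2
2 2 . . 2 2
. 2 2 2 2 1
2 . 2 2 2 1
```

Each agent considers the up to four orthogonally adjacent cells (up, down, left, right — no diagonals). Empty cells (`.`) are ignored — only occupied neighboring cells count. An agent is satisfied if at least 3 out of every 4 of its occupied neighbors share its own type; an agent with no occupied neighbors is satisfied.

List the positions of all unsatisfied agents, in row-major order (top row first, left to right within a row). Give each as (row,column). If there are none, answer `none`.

Row 1: (1,1)2 2/2 ok · (1,2)2 3/3 ok · (1,3)2 2/2 ok
Row 2: (2,1)2 3/3 ok · (2,2)2 3/3 ok · (2,3)2 4/4 ok · (2,4)2 2/2 ok · (2,6)1 0/1 unhappy
Row 3: (3,1)2 2/2 ok · (3,3)2 2/2 ok · (3,4)2 3/3 ok · (3,5)2 3/3 ok · (3,6)2 2/3 unhappy
Row 4: (4,1)2 2/2 ok · (4,2)2 2/2 ok · (4,5)2 3/3 ok · (4,6)2 2/3 unhappy
Row 5: (5,2)2 2/2 ok · (5,3)2 3/3 ok · (5,4)2 3/3 ok · (5,5)2 3/4 ok · (5,6)1 1/3 unhappy
Row 6: (6,1)2 0/0 ok · (6,3)2 2/2 ok · (6,4)2 3/3 ok · (6,5)2 2/3 unhappy · (6,6)1 1/2 unhappy

(2,6), (3,6), (4,6), (5,6), (6,5), (6,6)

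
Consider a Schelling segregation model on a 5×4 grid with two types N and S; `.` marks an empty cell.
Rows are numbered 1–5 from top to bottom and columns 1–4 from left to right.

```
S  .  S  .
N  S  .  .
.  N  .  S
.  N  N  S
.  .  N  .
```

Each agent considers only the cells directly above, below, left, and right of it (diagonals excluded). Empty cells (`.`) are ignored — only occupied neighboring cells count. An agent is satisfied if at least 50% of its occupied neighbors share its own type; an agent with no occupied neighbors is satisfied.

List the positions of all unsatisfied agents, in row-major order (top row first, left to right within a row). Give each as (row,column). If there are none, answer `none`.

(1,1), (2,1), (2,2)

Row 1: (1,1)S 0/1 unhappy · (1,3)S 0/0 ok
Row 2: (2,1)N 0/2 unhappy · (2,2)S 0/2 unhappy
Row 3: (3,2)N 1/2 ok · (3,4)S 1/1 ok
Row 4: (4,2)N 2/2 ok · (4,3)N 2/3 ok · (4,4)S 1/2 ok
Row 5: (5,3)N 1/1 ok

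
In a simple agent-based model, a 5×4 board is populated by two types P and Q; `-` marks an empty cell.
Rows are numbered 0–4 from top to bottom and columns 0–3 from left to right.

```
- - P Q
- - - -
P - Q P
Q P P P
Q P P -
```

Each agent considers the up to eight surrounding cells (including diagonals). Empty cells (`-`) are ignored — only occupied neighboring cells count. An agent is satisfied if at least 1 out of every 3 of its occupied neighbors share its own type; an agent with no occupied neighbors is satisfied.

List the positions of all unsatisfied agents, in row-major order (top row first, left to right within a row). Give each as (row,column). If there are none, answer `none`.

(0,2)P 0/1 not
(0,3)Q 0/1 not
(2,0)P 1/2 satisfied
(2,2)Q 0/4 not
(2,3)P 2/3 satisfied
(3,0)Q 1/4 not
(3,1)P 4/7 satisfied
(3,2)P 5/6 satisfied
(3,3)P 3/4 satisfied
(4,0)Q 1/3 satisfied
(4,1)P 3/5 satisfied
(4,2)P 4/4 satisfied

(0,2), (0,3), (2,2), (3,0)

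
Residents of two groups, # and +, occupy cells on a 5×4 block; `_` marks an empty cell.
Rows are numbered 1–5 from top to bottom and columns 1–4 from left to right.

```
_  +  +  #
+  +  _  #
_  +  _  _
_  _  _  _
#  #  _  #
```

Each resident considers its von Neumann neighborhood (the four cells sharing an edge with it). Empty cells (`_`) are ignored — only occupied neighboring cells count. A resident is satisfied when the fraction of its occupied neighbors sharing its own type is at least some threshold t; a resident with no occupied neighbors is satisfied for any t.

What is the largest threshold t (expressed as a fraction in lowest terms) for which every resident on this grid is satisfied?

Row 1: (1,2)+ 2/2 · (1,3)+ 1/2 · (1,4)# 1/2
Row 2: (2,1)+ 1/1 · (2,2)+ 3/3 · (2,4)# 1/1
Row 3: (3,2)+ 1/1
Row 5: (5,1)# 1/1 · (5,2)# 1/1 · (5,4)# — no occupied neighbors
The smallest same-type fraction is 1/2 at (1,3), which reduces to 1/2. Any threshold above that leaves this resident unsatisfied.

1/2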